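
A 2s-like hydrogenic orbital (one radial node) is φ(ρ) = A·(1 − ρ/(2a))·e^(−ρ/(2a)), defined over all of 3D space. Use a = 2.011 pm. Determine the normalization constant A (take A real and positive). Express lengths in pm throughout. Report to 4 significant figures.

A ≈ 0.06995 pm^(-3/2)

Normalization requires ∫|φ|² 4πρ² dρ = 1, integrated from 0 to ∞.
(Spherical symmetry: dV = 4πρ² dρ.)
With ∫₀^∞ ρ^4 e^(−αρ) dρ = 4!/α^5, the integral (without the A² prefactor) comes out to 8·π·a^3.
Setting this equal to 1 gives A² = 1/(8·π·a^3).
Plugging in a = 2.011 yields A = 0.069946.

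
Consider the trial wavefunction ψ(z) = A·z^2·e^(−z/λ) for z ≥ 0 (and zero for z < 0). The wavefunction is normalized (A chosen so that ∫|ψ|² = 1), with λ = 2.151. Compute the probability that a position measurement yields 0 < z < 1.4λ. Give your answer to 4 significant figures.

|ψ|² is the probability density, so P = ∫_{0}^{1.4λ} |ψ|² dz.
With A² fixed by ∫|ψ|² = 1, i.e. A² = (3·λ^5/4)^(−1), substitute and integrate.
Substituting u = z/λ, A² and the length scale cancel in the ratio: P = ∫_{0}^{1.4} u^4·e^(-2·u) du / ∫_{0}^{∞} u^4·e^(-2·u) du.
With ∫ u^4·e^(-2·u) du = -(u^4/2 + u^3 + 3·u^2/2 + 3·u/2 + 3/4)·e^(-2·u) + C, the region integral is ≈ 0.114243 and the full one is 3/4.
Taking the ratio, P = 0.15232.

P ≈ 0.1523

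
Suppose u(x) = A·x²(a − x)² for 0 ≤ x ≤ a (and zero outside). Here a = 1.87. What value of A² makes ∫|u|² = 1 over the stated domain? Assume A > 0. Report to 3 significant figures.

A^2 ≈ 2.25

We need A² ∫|f|² dx = 1, taking the integral from 0 to a.
With u = A·x²(a − x)², the integral evaluates to A²·[a^9/630].
Plugging in a = 1.87 yields A = 1.501.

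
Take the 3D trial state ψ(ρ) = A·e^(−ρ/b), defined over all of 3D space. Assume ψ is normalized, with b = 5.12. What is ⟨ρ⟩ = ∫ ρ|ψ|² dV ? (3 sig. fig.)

⟨ρ⟩ ≈ 7.68

⟨ρ⟩ = ∫ ρ |ψ|² 4πρ² dρ over the full domain.
With ∫₀^∞ ρ^3 e^(−αρ) dρ = 3!/α^4, since the A² factors cancel between numerator and denominator, ⟨ρ⟩ = 3·b/2.
Putting b = 5.12 gives 7.680.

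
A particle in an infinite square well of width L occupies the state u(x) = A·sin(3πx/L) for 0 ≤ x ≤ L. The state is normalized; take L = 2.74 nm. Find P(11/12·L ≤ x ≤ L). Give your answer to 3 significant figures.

The probability is P = ∫ |u|² dx over [11/12·L, L].
The normalization integral ∫|u|²dx over the whole domain equals L/2·A², and A² cancels in the ratio.
Substituting t = x/L, A² and the length scale cancel in the ratio: P = ∫_{11/12}^{1} sin(3·π·t)^2 dt / ∫_{0}^{1} sin(3·π·t)^2 dt.
With ∫ sin(3·π·t)^2 dt = t/2 - sin(6·π·t)/(12·π) + C, the region integral is 1/24 - 1/(12·π) and the full one is 1/2.
Evaluating gives P = (-2 + π)/(12·π).

P ≈ 0.0303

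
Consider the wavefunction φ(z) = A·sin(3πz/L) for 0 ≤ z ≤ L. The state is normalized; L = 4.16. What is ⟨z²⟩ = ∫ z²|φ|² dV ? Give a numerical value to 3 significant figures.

⟨z^2⟩ ≈ 5.67

⟨z²⟩ = ∫ z^2 |φ|² dz over the full domain.
Since the A² factors cancel between numerator and denominator, ⟨z²⟩ = -L^2/(18·π^2) + L^2/3.
With L = 4.16, ⟨z^2⟩ = 5.671.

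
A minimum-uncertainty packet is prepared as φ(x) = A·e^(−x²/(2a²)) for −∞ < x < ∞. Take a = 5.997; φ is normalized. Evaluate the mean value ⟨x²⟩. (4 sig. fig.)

The expectation value is the |φ|²-weighted average of x^2: ∫ x^2|φ|² dx.
The ratio of the moment integral to the normalization integral gives ⟨x²⟩ = a^2/2.
Putting a = 5.997 gives 17.982.

⟨x^2⟩ ≈ 17.98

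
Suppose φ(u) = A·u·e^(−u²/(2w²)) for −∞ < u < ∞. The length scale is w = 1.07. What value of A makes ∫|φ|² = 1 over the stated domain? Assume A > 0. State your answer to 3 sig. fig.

A ≈ 0.960

Require ∫ |φ|² du = 1 over the whole domain.
The integral (without the A² prefactor) comes out to √(π)·w^3/2.
Plugging in w = 1.07 yields A = 0.9597.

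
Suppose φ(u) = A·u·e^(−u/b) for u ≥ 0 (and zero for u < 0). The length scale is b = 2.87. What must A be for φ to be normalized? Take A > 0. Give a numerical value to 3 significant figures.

A ≈ 0.411

The normalization condition is ∫|φ|² du = 1 from 0 to ∞.
With φ = A·u·e^(−u/b), the integral evaluates to A²·[b^3/4].
Substituting b = 2.87 gives A² = 0.1692, so A = 0.4113.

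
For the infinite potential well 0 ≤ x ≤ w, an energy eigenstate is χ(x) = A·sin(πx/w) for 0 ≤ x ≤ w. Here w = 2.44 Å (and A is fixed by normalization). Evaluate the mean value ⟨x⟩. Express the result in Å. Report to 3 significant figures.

⟨x⟩ ≈ 1.22 Å

⟨x⟩ = ∫ x |χ|² dx over the full domain.
With ∫₀^w sin²(nπx/w) dx = w/2, since the A² factors cancel between numerator and denominator, ⟨x⟩ = w/2.
Putting w = 2.44 gives 1.220.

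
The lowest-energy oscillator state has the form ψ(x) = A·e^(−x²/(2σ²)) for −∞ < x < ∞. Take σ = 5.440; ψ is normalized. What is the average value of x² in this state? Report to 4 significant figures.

⟨x²⟩ = ∫ x^2 |ψ|² dx over the full domain.
Since the A² factors cancel between numerator and denominator, ⟨x²⟩ = σ^2/2.
Putting σ = 5.440 gives 14.797.

⟨x^2⟩ ≈ 14.80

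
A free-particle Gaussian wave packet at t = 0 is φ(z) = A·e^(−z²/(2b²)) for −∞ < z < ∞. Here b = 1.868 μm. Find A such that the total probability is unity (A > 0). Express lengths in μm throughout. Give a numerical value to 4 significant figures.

The normalization condition is ∫|φ|² dz = 1 from −∞ to ∞.
Differentiating ∫e^(−αz²) dz = √(π/α) under α to get the higher moments, the integral (without the A² prefactor) comes out to √(π)·b.
Setting this equal to 1 gives A² = 1/(√(π)·b).
Substituting b = 1.868 gives A² = 0.30203, so A = 0.54957.

A ≈ 0.5496 μm^(-1/2)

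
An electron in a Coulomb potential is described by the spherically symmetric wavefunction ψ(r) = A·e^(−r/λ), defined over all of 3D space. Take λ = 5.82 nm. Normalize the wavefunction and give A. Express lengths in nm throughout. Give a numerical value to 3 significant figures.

Normalization requires ∫|ψ|² 4πr² dr = 1, integrated from 0 to ∞.
In 3D with spherical symmetry the volume element is 4πr² dr.
With ∫₀^∞ r^2 e^(−αr) dr = 2!/α^3, the integral (without the A² prefactor) comes out to π·λ^3.
Hence A² = 1/[π·λ^3].
With λ = 5.82: A² = 0.001615 and A = 0.04018.

A ≈ 0.0402 nm^(-3/2)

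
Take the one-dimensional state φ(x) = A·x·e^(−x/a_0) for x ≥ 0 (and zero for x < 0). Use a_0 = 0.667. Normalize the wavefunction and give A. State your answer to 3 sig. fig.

We need A² ∫|f|² dx = 1, taking the integral from 0 to ∞.
Using ∫₀^∞ xⁿ e^(−αx) dx = n!/αⁿ⁺¹, carrying out the integral gives A² · a_0^3/4.
Hence A² = 1/[a_0^3/4].
Substituting a_0 = 0.667 gives A² = 13.48, so A = 3.671.

A ≈ 3.67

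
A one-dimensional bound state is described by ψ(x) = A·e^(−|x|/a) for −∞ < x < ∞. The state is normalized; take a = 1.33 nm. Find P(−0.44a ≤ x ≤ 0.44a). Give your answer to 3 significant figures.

P ≈ 0.585

The probability is P = ∫ |ψ|² dx over [−0.44a, 0.44a].
With A² fixed by ∫|ψ|² = 1, i.e. A² = (a)^(−1), substitute and integrate.
Both integrals are even about x = 0, so only the x ≥ 0 halves are needed (the factors of 2 cancel). In terms of u = x/a (A² and the length scale cancel between numerator and denominator), P = [∫_{0}^{0.44} e^(-2·u) du] / [∫_{0}^{∞} e^(-2·u) du].
Using ∫ e^(-2·u) du = -e^(-2·u)/2, the numerator is 1/2 - e^(-22/25)/2 and the denominator is 1/2.
Taking the ratio, P = 0.5852.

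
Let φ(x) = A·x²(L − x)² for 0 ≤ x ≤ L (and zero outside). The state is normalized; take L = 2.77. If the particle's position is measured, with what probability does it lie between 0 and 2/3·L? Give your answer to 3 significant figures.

The probability is P = ∫ |φ|² dx over [0, 2/3·L].
The normalization integral ∫|φ|²dx over the whole domain equals L^9/630·A², and A² cancels in the ratio.
Let u = x/L; then A² and the length scale cancel, so P = ∫_{0}^{2/3} u^4·(1 - u)^4 du ÷ ∫_{0}^{1} u^4·(1 - u)^4 du.
With ∫ u^4·(1 - u)^4 du = u^5·(70·u^4 - 315·u^3 + 540·u^2 - 420·u + 126)/630 + C, the region integral is ≈ 0.0013574 and the full one is 1/630.
Evaluating gives P = 0.8552.

P ≈ 0.855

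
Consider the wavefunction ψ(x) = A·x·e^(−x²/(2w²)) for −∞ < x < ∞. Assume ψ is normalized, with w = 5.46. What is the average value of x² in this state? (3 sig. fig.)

⟨x^2⟩ ≈ 44.7

⟨x²⟩ = ∫ x^2 |ψ|² dx over the full domain.
Differentiating ∫e^(−αx²) dx = √(π/α) under α to get the higher moments, evaluating both integrals, ⟨x²⟩ = 3·w^2/2.
Putting w = 5.46 gives 44.72.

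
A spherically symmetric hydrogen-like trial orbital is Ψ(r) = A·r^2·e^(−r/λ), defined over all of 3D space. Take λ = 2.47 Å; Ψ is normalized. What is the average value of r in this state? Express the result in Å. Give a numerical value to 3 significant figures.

⟨r⟩ ≈ 8.65 Å

The expectation value is the |Ψ|²-weighted average of r: ∫ r|Ψ|² 4πr² dr.
Evaluating both integrals, ⟨r⟩ = 7·λ/2.
With λ = 2.47, ⟨r⟩ = 8.645.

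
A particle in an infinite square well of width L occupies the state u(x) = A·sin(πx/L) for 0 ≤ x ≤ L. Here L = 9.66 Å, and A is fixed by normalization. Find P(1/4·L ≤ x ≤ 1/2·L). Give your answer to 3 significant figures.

The probability is P = ∫ |u|² dx over [1/4·L, 1/2·L].
The normalization integral ∫|u|²dx over the whole domain equals L/2·A², and A² cancels in the ratio.
Substituting t = x/L, A² and the length scale cancel in the ratio: P = ∫_{1/4}^{1/2} sin(π·t)^2 dt / ∫_{0}^{1} sin(π·t)^2 dt.
Using ∫ sin(π·t)^2 dt = t/2 - sin(2·π·t)/(4·π), the numerator is 1/(4·π) + 1/8 and the denominator is 1/2.
Evaluating gives P = (2 + π)/(4·π).

P ≈ 0.409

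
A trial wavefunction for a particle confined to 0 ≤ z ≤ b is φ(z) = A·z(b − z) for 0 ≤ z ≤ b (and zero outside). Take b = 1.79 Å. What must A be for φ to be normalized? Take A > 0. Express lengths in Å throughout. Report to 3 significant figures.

A ≈ 1.28 Å^(-5/2)

We need A² ∫|f|² dz = 1, taking the integral from 0 to b.
Expanding the polynomial and integrating term by term, with φ = A·z(b − z), the integral evaluates to A²·[b^5/30].
Setting this equal to 1 gives A² = 1/(b^5/30).
Substituting b = 1.79 gives A² = 1.633, so A = 1.278.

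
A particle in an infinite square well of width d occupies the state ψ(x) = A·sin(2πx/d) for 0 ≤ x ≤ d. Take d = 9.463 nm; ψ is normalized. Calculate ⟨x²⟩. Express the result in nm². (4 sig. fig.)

The expectation value is the |ψ|²-weighted average of x^2: ∫ x^2|ψ|² dx.
Using sin²θ = (1 − cos 2θ)/2, since the A² factors cancel between numerator and denominator, ⟨x²⟩ = -d^2/(8·π^2) + d^2/3.
With d = 9.463, ⟨x^2⟩ = 28.715.

⟨x^2⟩ ≈ 28.72 nm^2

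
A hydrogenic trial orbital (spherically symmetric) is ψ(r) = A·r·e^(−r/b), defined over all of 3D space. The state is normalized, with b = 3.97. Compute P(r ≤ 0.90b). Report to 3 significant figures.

Integrate the radial probability density 4πr²|ψ|² over r ≤ 0.90b.
A² is fixed by ∫₀^∞ 4πr²|ψ|² dr = 1, i.e. A² = (3·π·b^5)^(−1).
Substituting u = r/b, A², 4π and the length scale all cancel in the ratio: P = ∫_{0}^{0.90} u^4·e^(-2·u) du / ∫_{0}^{∞} u^4·e^(-2·u) du.
With ∫ u^4·e^(-2·u) du = -(u^4/2 + u^3 + 3·u^2/2 + 3·u/2 + 3/4)·e^(-2·u) + C, the region integral is ≈ 0.027305 and the full one is 3/4.
The region integral divided by the full integral gives P = 0.03641.

P ≈ 0.0364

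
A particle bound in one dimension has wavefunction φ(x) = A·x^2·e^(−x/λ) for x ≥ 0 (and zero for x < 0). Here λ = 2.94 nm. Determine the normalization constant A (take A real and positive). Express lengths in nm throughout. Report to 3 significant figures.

A ≈ 0.0779 nm^(-5/2)

The normalization condition is ∫|φ|² dx = 1 from 0 to ∞.
With ∫₀^∞ x^4 e^(−αx) dx = 4!/α^5, with φ = A·x^2·e^(−x/λ), the integral evaluates to A²·[3·λ^5/4].
Plugging in λ = 2.94 yields A = 0.07791.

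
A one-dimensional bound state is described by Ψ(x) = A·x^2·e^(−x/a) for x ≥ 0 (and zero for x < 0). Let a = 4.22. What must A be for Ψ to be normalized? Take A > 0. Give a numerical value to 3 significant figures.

Normalization requires ∫|Ψ|² dx = 1, integrated from 0 to ∞.
With ∫₀^∞ x^4 e^(−αx) dx = 4!/α^5, the integral (without the A² prefactor) comes out to 3·a^5/4.
Plugging in a = 4.22 yields A = 0.03156.

A ≈ 0.0316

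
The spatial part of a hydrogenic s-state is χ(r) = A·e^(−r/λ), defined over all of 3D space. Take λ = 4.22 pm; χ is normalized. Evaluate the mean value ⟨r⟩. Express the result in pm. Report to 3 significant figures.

By definition ⟨r⟩ = ∫ r |χ(r)|² 4πr² dr.
Using ∫₀^∞ rⁿ e^(−αr) dr = n!/αⁿ⁺¹, the ratio of the moment integral to the normalization integral gives ⟨r⟩ = 3·λ/2.
Putting λ = 4.22 gives 6.330.

⟨r⟩ ≈ 6.33 pm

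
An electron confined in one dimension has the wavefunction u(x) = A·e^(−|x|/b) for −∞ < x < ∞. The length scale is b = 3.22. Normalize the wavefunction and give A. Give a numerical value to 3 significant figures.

Require ∫ |u|² dx = 1 over the whole domain.
With ∫₀^∞ x^0 e^(−αx) dx = 0!/α^1, the integral (without the A² prefactor) comes out to b.
Setting this equal to 1 gives A² = 1/(b).
Substituting b = 3.22 gives A² = 0.3106, so A = 0.5573.

A ≈ 0.557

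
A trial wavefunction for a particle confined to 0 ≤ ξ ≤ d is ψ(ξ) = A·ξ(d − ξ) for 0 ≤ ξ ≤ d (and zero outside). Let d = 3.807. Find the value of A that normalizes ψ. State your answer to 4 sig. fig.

Require ∫ |ψ|² dξ = 1 over the whole domain.
∫|ψ|² dξ = A²·(d^5/30).
Hence A² = 1/[d^5/30].
With d = 3.807: A² = 0.037515 and A = 0.19369.

A ≈ 0.1937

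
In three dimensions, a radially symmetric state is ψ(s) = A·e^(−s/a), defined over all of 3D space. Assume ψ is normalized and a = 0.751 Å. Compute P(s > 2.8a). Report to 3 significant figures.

With dV = 4πs²ds, the probability is ∫|ψ|² dV over s > 2.8a.
The full normalization integral is A²·[π·a^3] = 1, fixing A².
Substituting u = s/a, A², 4π and the length scale all cancel in the ratio: P = ∫_{2.8}^{∞} u^2·e^(-2·u) du / ∫_{0}^{∞} u^2·e^(-2·u) du.
An antiderivative of u^2·e^(-2·u) is -(2·u^2 + 2·u + 1)·e^(-2·u)/4; evaluating from 2.8 to ∞ gives 557·e^(-28/5)/100, while the full integral is 1/4.
The region integral divided by the full integral gives P = 0.08239.

P ≈ 0.0824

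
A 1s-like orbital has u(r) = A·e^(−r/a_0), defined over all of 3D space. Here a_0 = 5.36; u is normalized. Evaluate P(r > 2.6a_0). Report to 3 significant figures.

With dV = 4πr²dr, the probability is ∫|u|² dV over r > 2.6a_0.
A² is fixed by ∫₀^∞ 4πr²|u|² dr = 1, i.e. A² = (π·a_0^3)^(−1).
Let t = r/a_0; then A², 4π and the length scale all cancel, so P = ∫_{2.6}^{∞} t^2·e^(-2·t) dt ÷ ∫_{0}^{∞} t^2·e^(-2·t) dt.
Using ∫ t^2·e^(-2·t) dt = -(2·t^2 + 2·t + 1)·e^(-2·t)/4, the numerator is 493·e^(-26/5)/100 and the denominator is 1/4.
This evaluates to P = 0.1088.

P ≈ 0.109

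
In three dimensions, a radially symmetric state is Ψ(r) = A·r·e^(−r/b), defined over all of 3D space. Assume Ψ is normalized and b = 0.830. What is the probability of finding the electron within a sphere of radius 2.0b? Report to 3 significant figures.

P ≈ 0.371

With dV = 4πr²dr, the probability is ∫|Ψ|² dV over r ≤ 2.0b.
The full normalization integral is A²·[3·π·b^5] = 1, fixing A².
In terms of u = r/b (A², 4π and the length scale all cancel between numerator and denominator), P = [∫_{0}^{2.0} u^4·e^(-2·u) du] / [∫_{0}^{∞} u^4·e^(-2·u) du].
With ∫ u^4·e^(-2·u) du = -(u^4/2 + u^3 + 3·u^2/2 + 3·u/2 + 3/4)·e^(-2·u) + C, the region integral is 3/4 - 103·e^(-4)/4 and the full one is 3/4.
This evaluates to P = 0.3712.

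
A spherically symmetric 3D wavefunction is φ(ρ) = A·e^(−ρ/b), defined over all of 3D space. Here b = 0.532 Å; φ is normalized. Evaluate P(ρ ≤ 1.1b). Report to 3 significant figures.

With dV = 4πρ²dρ, the probability is ∫|φ|² dV over ρ ≤ 1.1b.
A² is fixed by ∫₀^∞ 4πρ²|φ|² dρ = 1, i.e. A² = (π·b^3)^(−1).
Let u = ρ/b; then A², 4π and the length scale all cancel, so P = ∫_{0}^{1.1} u^2·e^(-2·u) du ÷ ∫_{0}^{∞} u^2·e^(-2·u) du.
With ∫ u^2·e^(-2·u) du = -(2·u^2 + 2·u + 1)·e^(-2·u)/4 + C, the region integral is 1/4 - 281·e^(-11/5)/200 and the full one is 1/4.
The region integral divided by the full integral gives P = 0.3773.

P ≈ 0.377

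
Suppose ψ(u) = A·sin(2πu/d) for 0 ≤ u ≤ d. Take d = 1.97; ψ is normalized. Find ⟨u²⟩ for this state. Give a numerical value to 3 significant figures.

⟨u^2⟩ ≈ 1.24

⟨u²⟩ = ∫ u^2 |ψ|² du over the full domain.
With ∫₀^d sin²(nπu/d) du = d/2, the ratio of the moment integral to the normalization integral gives ⟨u²⟩ = -d^2/(8·π^2) + d^2/3.
Putting d = 1.97 gives 1.244.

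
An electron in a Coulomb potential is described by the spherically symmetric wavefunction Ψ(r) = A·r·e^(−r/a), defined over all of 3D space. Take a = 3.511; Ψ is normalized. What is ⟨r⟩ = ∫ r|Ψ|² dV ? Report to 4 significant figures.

⟨r⟩ ≈ 8.778

The expectation value is the |Ψ|²-weighted average of r: ∫ r|Ψ|² 4πr² dr.
The ratio of the moment integral to the normalization integral gives ⟨r⟩ = 5·a/2.
With a = 3.511, ⟨r⟩ = 8.7775.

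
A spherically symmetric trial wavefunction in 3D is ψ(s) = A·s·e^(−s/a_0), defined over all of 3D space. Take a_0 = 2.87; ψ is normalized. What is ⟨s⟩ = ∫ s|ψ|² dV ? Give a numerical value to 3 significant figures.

By definition ⟨s⟩ = ∫ s |ψ(s)|² 4πs² ds.
With ∫₀^∞ s^5 e^(−αs) ds = 5!/α^6, the ratio of the moment integral to the normalization integral gives ⟨s⟩ = 5·a_0/2.
Putting a_0 = 2.87 gives 7.175.

⟨s⟩ ≈ 7.18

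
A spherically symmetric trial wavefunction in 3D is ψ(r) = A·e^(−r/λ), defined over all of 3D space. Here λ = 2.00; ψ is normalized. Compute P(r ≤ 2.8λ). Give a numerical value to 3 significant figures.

With dV = 4πr²dr, the probability is ∫|ψ|² dV over r ≤ 2.8λ.
The full normalization integral is A²·[π·λ^3] = 1, fixing A².
Let u = r/λ; then A², 4π and the length scale all cancel, so P = ∫_{0}^{2.8} u^2·e^(-2·u) du ÷ ∫_{0}^{∞} u^2·e^(-2·u) du.
With ∫ u^2·e^(-2·u) du = -(2·u^2 + 2·u + 1)·e^(-2·u)/4 + C, the region integral is 1/4 - 557·e^(-28/5)/100 and the full one is 1/4.
Taking the ratio yields P = 0.9176.

P ≈ 0.918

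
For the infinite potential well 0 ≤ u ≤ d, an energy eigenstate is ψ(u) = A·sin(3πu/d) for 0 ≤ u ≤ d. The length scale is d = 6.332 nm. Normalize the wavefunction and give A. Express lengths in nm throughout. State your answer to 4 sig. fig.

We need A² ∫|f|² du = 1, taking the integral from 0 to d.
Using sin²θ = (1 − cos 2θ)/2, the integral (without the A² prefactor) comes out to d/2.
Setting this equal to 1 gives A² = 1/(d/2).
Substituting d = 6.332 gives A² = 0.31586, so A = 0.56201.

A ≈ 0.5620 nm^(-1/2)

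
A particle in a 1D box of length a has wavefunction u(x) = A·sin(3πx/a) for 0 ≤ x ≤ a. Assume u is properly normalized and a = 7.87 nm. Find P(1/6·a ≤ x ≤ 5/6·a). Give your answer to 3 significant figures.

P ≈ 0.667

|u|² is the probability density, so P = ∫_{1/6·a}^{5/6·a} |u|² dx.
The normalization integral ∫|u|²dx over the whole domain equals a/2·A², and A² cancels in the ratio.
Let t = x/a; then A² and the length scale cancel, so P = ∫_{1/6}^{5/6} sin(3·π·t)^2 dt ÷ ∫_{0}^{1} sin(3·π·t)^2 dt.
Using ∫ sin(3·π·t)^2 dt = t/2 - sin(6·π·t)/(12·π), the numerator is 1/3 and the denominator is 1/2.
This works out to P = 2/3.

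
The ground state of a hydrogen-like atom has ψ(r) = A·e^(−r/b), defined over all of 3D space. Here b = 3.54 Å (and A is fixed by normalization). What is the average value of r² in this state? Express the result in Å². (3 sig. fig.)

⟨r^2⟩ ≈ 37.6 Å^2

The expectation value is the |ψ|²-weighted average of r^2: ∫ r^2|ψ|² 4πr² dr.
With ∫₀^∞ r^4 e^(−αr) dr = 4!/α^5, the ratio of the moment integral to the normalization integral gives ⟨r²⟩ = 3·b^2.
With b = 3.54, ⟨r^2⟩ = 37.59.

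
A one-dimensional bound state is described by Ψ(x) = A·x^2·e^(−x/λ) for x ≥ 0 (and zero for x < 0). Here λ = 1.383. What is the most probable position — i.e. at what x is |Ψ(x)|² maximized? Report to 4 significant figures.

x ≈ 2.766

The maximum of |Ψ(x)|² occurs where its derivative vanishes.
This gives x = 2·λ.
With λ = 1.383, the most probable position is 2.7660.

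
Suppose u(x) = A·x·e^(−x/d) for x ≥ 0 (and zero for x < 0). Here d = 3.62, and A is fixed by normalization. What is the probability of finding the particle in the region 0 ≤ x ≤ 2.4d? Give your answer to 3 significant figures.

P = ∫_{0}^{2.4d} |u(x)|² dx.
With A² fixed by ∫|u|² = 1, i.e. A² = (d^3/4)^(−1), substitute and integrate.
Let t = x/d; then A² and the length scale cancel, so P = ∫_{0}^{2.4} t^2·e^(-2·t) dt ÷ ∫_{0}^{∞} t^2·e^(-2·t) dt.
An antiderivative of t^2·e^(-2·t) is -(2·t^2 + 2·t + 1)·e^(-2·t)/4; evaluating from 0 to 2.4 gives 1/4 - 433·e^(-24/5)/100, while the full integral is 1/4.
Evaluating gives P = 0.8575.

P ≈ 0.857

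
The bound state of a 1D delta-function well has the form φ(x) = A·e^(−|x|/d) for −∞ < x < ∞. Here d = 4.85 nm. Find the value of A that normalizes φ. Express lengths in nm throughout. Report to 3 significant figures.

A ≈ 0.454 nm^(-1/2)

Require ∫ |φ|² dx = 1 over the whole domain.
∫|φ|² dx = A²·(d).
With d = 4.85: A² = 0.2062 and A = 0.4541.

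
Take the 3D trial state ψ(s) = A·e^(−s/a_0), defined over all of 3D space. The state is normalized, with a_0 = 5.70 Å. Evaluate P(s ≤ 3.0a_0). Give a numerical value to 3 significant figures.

With dV = 4πs²ds, the probability is ∫|ψ|² dV over s ≤ 3.0a_0.
The full normalization integral is A²·[π·a_0^3] = 1, fixing A².
Substituting u = s/a_0, A², 4π and the length scale all cancel in the ratio: P = ∫_{0}^{3.0} u^2·e^(-2·u) du / ∫_{0}^{∞} u^2·e^(-2·u) du.
With ∫ u^2·e^(-2·u) du = -(2·u^2 + 2·u + 1)·e^(-2·u)/4 + C, the region integral is 1/4 - 25·e^(-6)/4 and the full one is 1/4.
Taking the ratio yields P = 0.9380.

P ≈ 0.938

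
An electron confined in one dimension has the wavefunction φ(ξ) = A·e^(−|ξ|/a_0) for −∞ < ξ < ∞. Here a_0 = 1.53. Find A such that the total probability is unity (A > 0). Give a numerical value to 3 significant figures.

We need A² ∫|f|² dξ = 1, taking the integral from −∞ to ∞.
With φ = A·e^(−|ξ|/a_0), the integral evaluates to A²·[a_0].
Hence A² = 1/[a_0].
Plugging in a_0 = 1.53 yields A = 0.8085.

A ≈ 0.808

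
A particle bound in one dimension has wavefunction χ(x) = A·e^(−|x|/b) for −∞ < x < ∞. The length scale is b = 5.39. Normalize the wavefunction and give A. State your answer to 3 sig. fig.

A ≈ 0.431

Normalization requires ∫|χ|² dx = 1, integrated from −∞ to ∞.
The integral (without the A² prefactor) comes out to b.
Hence A² = 1/[b].
With b = 5.39: A² = 0.1855 and A = 0.4307.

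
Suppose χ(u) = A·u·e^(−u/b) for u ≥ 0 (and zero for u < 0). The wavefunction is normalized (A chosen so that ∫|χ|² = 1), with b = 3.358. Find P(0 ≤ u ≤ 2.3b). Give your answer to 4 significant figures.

The probability is P = ∫ |χ|² du over [0, 2.3b].
Since A² = 1/(b^3/4), this is the region integral divided by the full normalization integral.
In terms of t = u/b (A² and the length scale cancel between numerator and denominator), P = [∫_{0}^{2.3} t^2·e^(-2·t) dt] / [∫_{0}^{∞} t^2·e^(-2·t) dt].
Using ∫ t^2·e^(-2·t) dt = -(2·t^2 + 2·t + 1)·e^(-2·t)/4, the numerator is 1/4 - 809·e^(-23/5)/200 and the denominator is 1/4.
Taking the ratio, P = 0.83736.

P ≈ 0.8374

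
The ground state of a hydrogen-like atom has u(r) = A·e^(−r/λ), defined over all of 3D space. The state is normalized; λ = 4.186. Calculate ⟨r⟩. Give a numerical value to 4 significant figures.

⟨r⟩ ≈ 6.279

The expectation value is the |u|²-weighted average of r: ∫ r|u|² 4πr² dr.
Using ∫₀^∞ rⁿ e^(−αr) dr = n!/αⁿ⁺¹, evaluating both integrals, ⟨r⟩ = 3·λ/2.
Putting λ = 4.186 gives 6.2790.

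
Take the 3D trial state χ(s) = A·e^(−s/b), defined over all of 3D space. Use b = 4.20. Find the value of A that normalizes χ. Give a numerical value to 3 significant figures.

A ≈ 0.0655

Normalization requires ∫|χ|² 4πs² ds = 1, integrated from 0 to ∞.
The integral (without the A² prefactor) comes out to π·b^3.
So A² = (π·b^3)^(−1).
Substituting b = 4.20 gives A² = 0.004296, so A = 0.06555.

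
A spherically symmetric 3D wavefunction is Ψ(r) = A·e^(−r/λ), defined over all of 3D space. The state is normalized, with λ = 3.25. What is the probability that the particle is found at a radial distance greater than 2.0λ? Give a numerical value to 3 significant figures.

Integrate the radial probability density 4πr²|Ψ|² over r > 2.0λ.
Normalization gives A² = 1/(π·λ^3).
Let u = r/λ; then A², 4π and the length scale all cancel, so P = ∫_{2.0}^{∞} u^2·e^(-2·u) du ÷ ∫_{0}^{∞} u^2·e^(-2·u) du.
With ∫ u^2·e^(-2·u) du = -(2·u^2 + 2·u + 1)·e^(-2·u)/4 + C, the region integral is 13·e^(-4)/4 and the full one is 1/4.
This evaluates to P = 0.2381.

P ≈ 0.238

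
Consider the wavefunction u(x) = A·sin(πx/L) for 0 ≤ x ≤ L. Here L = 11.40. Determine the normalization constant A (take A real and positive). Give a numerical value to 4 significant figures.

Normalization requires ∫|u|² dx = 1, integrated from 0 to L.
Using sin²θ = (1 − cos 2θ)/2, ∫|u|² dx = A²·(L/2).
So A² = (L/2)^(−1).
Plugging in L = 11.40 yields A = 0.41885.

A ≈ 0.4189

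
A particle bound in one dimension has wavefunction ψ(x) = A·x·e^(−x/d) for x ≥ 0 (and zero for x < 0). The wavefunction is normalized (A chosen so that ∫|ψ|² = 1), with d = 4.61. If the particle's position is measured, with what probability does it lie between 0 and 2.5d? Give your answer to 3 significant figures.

P ≈ 0.875

|ψ|² is the probability density, so P = ∫_{0}^{2.5d} |ψ|² dx.
Since A² = 1/(d^3/4), this is the region integral divided by the full normalization integral.
Substituting u = x/d, A² and the length scale cancel in the ratio: P = ∫_{0}^{2.5} u^2·e^(-2·u) du / ∫_{0}^{∞} u^2·e^(-2·u) du.
An antiderivative of u^2·e^(-2·u) is -(2·u^2 + 2·u + 1)·e^(-2·u)/4; evaluating from 0 to 2.5 gives 1/4 - 37·e^(-5)/8, while the full integral is 1/4.
This works out to P = 0.8753.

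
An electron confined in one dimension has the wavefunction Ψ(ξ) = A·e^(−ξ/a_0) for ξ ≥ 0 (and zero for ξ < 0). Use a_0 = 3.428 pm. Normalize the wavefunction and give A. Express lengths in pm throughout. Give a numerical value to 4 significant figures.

Require ∫ |Ψ|² dξ = 1 over the whole domain.
∫|Ψ|² dξ = A²·(a_0/2).
Setting this equal to 1 gives A² = 1/(a_0/2).
Plugging in a_0 = 3.428 yields A = 0.76383.

A ≈ 0.7638 pm^(-1/2)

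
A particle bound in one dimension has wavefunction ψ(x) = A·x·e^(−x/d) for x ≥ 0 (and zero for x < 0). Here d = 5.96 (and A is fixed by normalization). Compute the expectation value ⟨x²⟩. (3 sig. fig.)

⟨x^2⟩ ≈ 107

The expectation value is the |ψ|²-weighted average of x^2: ∫ x^2|ψ|² dx.
Recall ∫₀^∞ x^m e^(−x/β) dx = m!·β^(m+1), since the A² factors cancel between numerator and denominator, ⟨x²⟩ = 3·d^2.
With d = 5.96, ⟨x^2⟩ = 106.6.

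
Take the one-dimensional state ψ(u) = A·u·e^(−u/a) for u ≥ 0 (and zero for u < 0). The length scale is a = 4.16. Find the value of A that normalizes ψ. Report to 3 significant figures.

A ≈ 0.236

We need A² ∫|f|² du = 1, taking the integral from 0 to ∞.
Using ∫₀^∞ uⁿ e^(−αu) du = n!/αⁿ⁺¹, ∫|ψ|² du = A²·(a^3/4).
Setting this equal to 1 gives A² = 1/(a^3/4).
With a = 4.16: A² = 0.05556 and A = 0.2357.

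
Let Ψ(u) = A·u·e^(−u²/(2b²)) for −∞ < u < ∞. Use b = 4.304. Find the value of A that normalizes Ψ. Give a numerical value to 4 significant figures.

We need A² ∫|f|² du = 1, taking the integral from −∞ to ∞.
With Ψ = A·u·e^(−u²/(2b²)), the integral evaluates to A²·[√(π)·b^3/2].
Substituting b = 4.304 gives A² = 0.014153, so A = 0.11896.

A ≈ 0.1190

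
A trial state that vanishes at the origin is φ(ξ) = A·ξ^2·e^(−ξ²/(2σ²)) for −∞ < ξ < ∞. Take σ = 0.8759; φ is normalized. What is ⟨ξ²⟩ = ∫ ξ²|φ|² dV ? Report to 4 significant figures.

⟨ξ^2⟩ ≈ 1.918

By definition ⟨ξ²⟩ = ∫ ξ^2 |φ(ξ)|² dξ.
Since the A² factors cancel between numerator and denominator, ⟨ξ²⟩ = 5·σ^2/2.
Putting σ = 0.8759 gives 1.9180.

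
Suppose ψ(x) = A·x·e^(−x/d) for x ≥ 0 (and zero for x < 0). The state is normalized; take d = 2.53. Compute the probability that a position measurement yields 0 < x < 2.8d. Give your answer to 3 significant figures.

P ≈ 0.918

The probability is P = ∫ |ψ|² dx over [0, 2.8d].
Since A² = 1/(d^3/4), this is the region integral divided by the full normalization integral.
Substituting u = x/d, A² and the length scale cancel in the ratio: P = ∫_{0}^{2.8} u^2·e^(-2·u) du / ∫_{0}^{∞} u^2·e^(-2·u) du.
With ∫ u^2·e^(-2·u) du = -(2·u^2 + 2·u + 1)·e^(-2·u)/4 + C, the region integral is 1/4 - 557·e^(-28/5)/100 and the full one is 1/4.
Taking the ratio, P = 0.9176.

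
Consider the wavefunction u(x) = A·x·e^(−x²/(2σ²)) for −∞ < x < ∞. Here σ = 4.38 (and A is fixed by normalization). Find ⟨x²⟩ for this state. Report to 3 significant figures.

⟨x^2⟩ ≈ 28.8

By definition ⟨x²⟩ = ∫ x^2 |u(x)|² dx.
With ∫_{−∞}^{∞} x^(2m) e^(−αx²) dx = (2m−1)!!·√π / (2^m α^(m+1/2)), since the A² factors cancel between numerator and denominator, ⟨x²⟩ = 3·σ^2/2.
With σ = 4.38, ⟨x^2⟩ = 28.78.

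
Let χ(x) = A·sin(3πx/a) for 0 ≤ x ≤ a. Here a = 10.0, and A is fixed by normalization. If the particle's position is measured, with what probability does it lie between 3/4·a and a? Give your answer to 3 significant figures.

P ≈ 0.303

The probability is P = ∫ |χ|² dx over [3/4·a, a].
The normalization integral ∫|χ|²dx over the whole domain equals a/2·A², and A² cancels in the ratio.
In terms of u = x/a (A² and the length scale cancel between numerator and denominator), P = [∫_{3/4}^{1} sin(3·π·u)^2 du] / [∫_{0}^{1} sin(3·π·u)^2 du].
With ∫ sin(3·π·u)^2 du = u/2 - sin(6·π·u)/(12·π) + C, the region integral is 1/(12·π) + 1/8 and the full one is 1/2.
Evaluating gives P = (2 + 3·π)/(12·π).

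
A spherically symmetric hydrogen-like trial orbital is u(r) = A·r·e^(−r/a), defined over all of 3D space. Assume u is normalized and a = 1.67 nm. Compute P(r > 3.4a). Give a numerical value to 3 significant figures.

P ≈ 0.192

With dV = 4πr²dr, the probability is ∫|u|² dV over r > 3.4a.
Normalization gives A² = 1/(3·π·a^5).
Substituting t = r/a, A², 4π and the length scale all cancel in the ratio: P = ∫_{3.4}^{∞} t^4·e^(-2·t) dt / ∫_{0}^{∞} t^4·e^(-2·t) dt.
With ∫ t^4·e^(-2·t) dt = -(t^4/2 + t^3 + 3·t^2/2 + 3·t/2 + 3/4)·e^(-2·t) + C, the region integral is ≈ 0.14402 and the full one is 3/4.
Taking the ratio yields P = 0.1920.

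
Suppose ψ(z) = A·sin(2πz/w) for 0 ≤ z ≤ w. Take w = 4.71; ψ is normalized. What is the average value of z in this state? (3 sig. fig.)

⟨z⟩ ≈ 2.36

The expectation value is the |ψ|²-weighted average of z: ∫ z|ψ|² dz.
Evaluating both integrals, ⟨z⟩ = w/2.
Putting w = 4.71 gives 2.355.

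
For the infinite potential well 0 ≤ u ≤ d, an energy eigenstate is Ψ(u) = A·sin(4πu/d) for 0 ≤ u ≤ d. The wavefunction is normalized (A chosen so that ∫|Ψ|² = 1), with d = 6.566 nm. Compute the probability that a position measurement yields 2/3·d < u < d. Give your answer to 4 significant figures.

P ≈ 0.2989

|Ψ|² is the probability density, so P = ∫_{2/3·d}^{d} |Ψ|² du.
With A² fixed by ∫|Ψ|² = 1, i.e. A² = (d/2)^(−1), substitute and integrate.
Let t = u/d; then A² and the length scale cancel, so P = ∫_{2/3}^{1} sin(4·π·t)^2 dt ÷ ∫_{0}^{1} sin(4·π·t)^2 dt.
Using ∫ sin(4·π·t)^2 dt = t/2 - sin(4·π·t)·cos(4·π·t)/(8·π), the numerator is -√(3)/(32·π) + 1/6 and the denominator is 1/2.
Evaluating gives P = (-√(3)/16 + π/3)/π.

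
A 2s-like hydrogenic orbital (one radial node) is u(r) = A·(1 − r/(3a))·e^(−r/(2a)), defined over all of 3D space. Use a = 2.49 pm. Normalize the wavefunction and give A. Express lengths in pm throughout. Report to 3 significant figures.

A ≈ 0.0879 pm^(-3/2)

Require ∫ |u|² 4πr² dr = 1 over the whole domain.
Using ∫₀^∞ rⁿ e^(−αr) dr = n!/αⁿ⁺¹, with u = A·(1 − r/(3a))·e^(−r/(2a)), the integral evaluates to A²·[8·π·a^3/3].
Hence A² = 1/[8·π·a^3/3].
Substituting a = 2.49 gives A² = 0.007732, so A = 0.08793.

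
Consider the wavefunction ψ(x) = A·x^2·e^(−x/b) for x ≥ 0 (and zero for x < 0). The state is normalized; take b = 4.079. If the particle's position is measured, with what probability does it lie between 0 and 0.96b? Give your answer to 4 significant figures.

The probability is P = ∫ |ψ|² dx over [0, 0.96b].
Since A² = 1/(3·b^5/4), this is the region integral divided by the full normalization integral.
Let u = x/b; then A² and the length scale cancel, so P = ∫_{0}^{0.96} u^4·e^(-2·u) du ÷ ∫_{0}^{∞} u^4·e^(-2·u) du.
An antiderivative of u^4·e^(-2·u) is -(u^4/2 + u^3 + 3·u^2/2 + 3·u/2 + 3/4)·e^(-2·u); evaluating from 0 to 0.96 gives ≈ 0.0342928, while the full integral is 3/4.
Evaluating gives P = 0.045724.

P ≈ 0.04572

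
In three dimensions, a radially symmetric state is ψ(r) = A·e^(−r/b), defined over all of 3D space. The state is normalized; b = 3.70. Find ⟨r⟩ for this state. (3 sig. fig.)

The expectation value is the |ψ|²-weighted average of r: ∫ r|ψ|² 4πr² dr.
The ratio of the moment integral to the normalization integral gives ⟨r⟩ = 3·b/2.
With b = 3.70, ⟨r⟩ = 5.550.

⟨r⟩ ≈ 5.55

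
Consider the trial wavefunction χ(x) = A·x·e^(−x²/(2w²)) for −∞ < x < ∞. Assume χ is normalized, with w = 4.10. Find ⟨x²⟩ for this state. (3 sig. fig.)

By definition ⟨x²⟩ = ∫ x^2 |χ(x)|² dx.
Using the Gaussian integral ∫_{−∞}^{∞} e^(−αx²) dx = √(π/α), the ratio of the moment integral to the normalization integral gives ⟨x²⟩ = 3·w^2/2.
Putting w = 4.10 gives 25.22.

⟨x^2⟩ ≈ 25.2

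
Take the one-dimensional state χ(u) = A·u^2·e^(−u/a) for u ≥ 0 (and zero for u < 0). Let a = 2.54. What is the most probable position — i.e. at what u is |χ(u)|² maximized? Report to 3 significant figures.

u ≈ 5.08

Set d/du [|χ(u)|²] = 0 and solve for u > 0.
Solving yields u = 2·a.
With a = 2.54, the most probable position is 5.080.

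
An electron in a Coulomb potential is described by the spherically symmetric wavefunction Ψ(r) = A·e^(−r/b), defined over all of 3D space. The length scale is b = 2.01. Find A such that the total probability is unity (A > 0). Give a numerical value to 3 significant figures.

We need A² ∫|f|² 4πr² dr = 1, taking the integral from 0 to ∞.
(Spherical symmetry: dV = 4πr² dr.)
Recall ∫₀^∞ r^m e^(−r/β) dr = m!·β^(m+1), ∫|Ψ|² 4πr² dr = A²·(π·b^3).
Hence A² = 1/[π·b^3].
Plugging in b = 2.01 yields A = 0.1980.

A ≈ 0.198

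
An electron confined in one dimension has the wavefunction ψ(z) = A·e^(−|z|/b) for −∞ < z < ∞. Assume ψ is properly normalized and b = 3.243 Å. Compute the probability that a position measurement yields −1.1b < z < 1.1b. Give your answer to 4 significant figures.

P ≈ 0.8892

The probability is P = ∫ |ψ|² dz over [−1.1b, 1.1b].
Since A² = 1/(b), this is the region integral divided by the full normalization integral.
Both integrals are even about z = 0, so only the z ≥ 0 halves are needed (the factors of 2 cancel). In terms of u = z/b (A² and the length scale cancel between numerator and denominator), P = [∫_{0}^{1.1} e^(-2·u) du] / [∫_{0}^{∞} e^(-2·u) du].
Using ∫ e^(-2·u) du = -e^(-2·u)/2, the numerator is 1/2 - e^(-11/5)/2 and the denominator is 1/2.
The result is P = 0.88920.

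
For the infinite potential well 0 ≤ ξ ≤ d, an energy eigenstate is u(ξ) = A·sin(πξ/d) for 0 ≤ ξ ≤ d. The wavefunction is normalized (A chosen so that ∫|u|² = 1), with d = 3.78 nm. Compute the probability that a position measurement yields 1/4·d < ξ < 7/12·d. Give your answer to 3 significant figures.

P ≈ 0.572

|u|² is the probability density, so P = ∫_{1/4·d}^{7/12·d} |u|² dξ.
Since A² = 1/(d/2), this is the region integral divided by the full normalization integral.
Let t = ξ/d; then A² and the length scale cancel, so P = ∫_{1/4}^{7/12} sin(π·t)^2 dt ÷ ∫_{0}^{1} sin(π·t)^2 dt.
With ∫ sin(π·t)^2 dt = t/2 - sin(2·π·t)/(4·π) + C, the region integral is 3/(8·π) + 1/6 and the full one is 1/2.
This works out to P = (9 + 4·π)/(12·π).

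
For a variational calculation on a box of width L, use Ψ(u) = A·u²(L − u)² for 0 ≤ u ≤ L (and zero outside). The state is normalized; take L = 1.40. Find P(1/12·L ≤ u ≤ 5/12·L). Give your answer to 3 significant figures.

The probability is P = ∫ |Ψ|² du over [1/12·L, 5/12·L].
The normalization integral ∫|Ψ|²du over the whole domain equals L^9/630·A², and A² cancels in the ratio.
Let t = u/L; then A² and the length scale cancel, so P = ∫_{1/12}^{5/12} t^4·(1 - t)^4 dt ÷ ∫_{0}^{1} t^4·(1 - t)^4 dt.
An antiderivative of t^4·(1 - t)^4 is t^5·(70·t^4 - 315·t^3 + 540·t^2 - 420·t + 126)/630; evaluating from 1/12 to 5/12 gives ≈ 0.00047929, while the full integral is 1/630.
Evaluating gives P = 0.3019.

P ≈ 0.302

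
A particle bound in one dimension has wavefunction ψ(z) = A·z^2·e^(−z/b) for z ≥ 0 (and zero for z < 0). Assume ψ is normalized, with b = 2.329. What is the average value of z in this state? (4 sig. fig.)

⟨z⟩ ≈ 5.823

By definition ⟨z⟩ = ∫ z |ψ(z)|² dz.
With ∫₀^∞ z^5 e^(−αz) dz = 5!/α^6, since the A² factors cancel between numerator and denominator, ⟨z⟩ = 5·b/2.
With b = 2.329, ⟨z⟩ = 5.8225.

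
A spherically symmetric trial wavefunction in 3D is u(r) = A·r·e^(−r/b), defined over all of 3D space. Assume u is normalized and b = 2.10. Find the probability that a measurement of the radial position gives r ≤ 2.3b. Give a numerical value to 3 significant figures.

P ≈ 0.487

Integrate the radial probability density 4πr²|u|² over r ≤ 2.3b.
The full normalization integral is A²·[3·π·b^5] = 1, fixing A².
In terms of t = r/b (A², 4π and the length scale all cancel between numerator and denominator), P = [∫_{0}^{2.3} t^4·e^(-2·t) dt] / [∫_{0}^{∞} t^4·e^(-2·t) dt].
Using ∫ t^4·e^(-2·t) dt = -(t^4/2 + t^3 + 3·t^2/2 + 3·t/2 + 3/4)·e^(-2·t), the numerator is ≈ 0.36507 and the denominator is 3/4.
This evaluates to P = 0.4868.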